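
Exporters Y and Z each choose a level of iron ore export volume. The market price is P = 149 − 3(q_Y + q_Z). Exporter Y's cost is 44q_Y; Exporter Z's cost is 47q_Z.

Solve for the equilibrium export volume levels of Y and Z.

12, 11

Exporter Y's profit: π = q_Y(149 − 3(q_Y + q_Z)) − 44q_Y.
∂π/∂q_Y = 105 − 6q_Y − 3q_Z = 0, so q_Y = 17.5 − 0.5q_Z.
By the same steps for Z: q_Z = 17 − 0.5q_Y.
Substituting the second reaction function into the first: q_Y = 17.5 − 0.5(17 − 0.5q_Y), which gives 0.75q_Y = 9 ⇒ q_Y = 12.
Then q_Z = 17 − 0.5·12 = 11.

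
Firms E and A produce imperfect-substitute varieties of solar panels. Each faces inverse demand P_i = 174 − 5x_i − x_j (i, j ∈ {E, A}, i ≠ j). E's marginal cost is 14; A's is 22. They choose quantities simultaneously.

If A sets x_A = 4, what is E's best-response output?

Firm E's profit: π = x_E(174 − 5x_E − x_A) − 14x_E.
∂π/∂x_E = 160 − 10x_E − x_A = 0 ⇒ x_E = 16 − 0.1x_A.
At x_A = 4: x_E = 16 − 0.1·4 = 15.6.

15.6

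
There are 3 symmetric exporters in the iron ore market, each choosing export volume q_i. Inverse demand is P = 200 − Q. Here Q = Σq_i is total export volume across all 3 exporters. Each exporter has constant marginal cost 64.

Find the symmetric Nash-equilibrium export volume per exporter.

34

A representative exporter's profit is π_i = q_i(200 − Q) − 64q_i, with Q = q_i + Σ_{j≠i} q_j.
First-order condition: 136 − 2q_i − Σ_{j≠i} q_j = 0.
With identical exporters, set every q_j = q: then 136 − 2q − 2q = 0, i.e. q = 136/4 = 34.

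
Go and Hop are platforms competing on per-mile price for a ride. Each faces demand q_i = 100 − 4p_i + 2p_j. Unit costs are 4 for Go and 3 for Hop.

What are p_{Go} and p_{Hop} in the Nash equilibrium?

19.2, 18.8

Go's profit: π = (p_{Go} − 4)(100 − 4p_{Go} + 2p_{Hop}).
∂π/∂p_{Go} = 116 − 8p_{Go} + 2p_{Hop} = 0 ⇒ p_{Go} = 14.5 + 0.25p_{Hop}.
Similarly p_{Hop} = 14 + 0.25p_{Go}.
Plugging p_{Hop} into Go's best response: p_{Go} = 14.5 + 0.25(14 + 0.25p_{Go}) ⇒ 0.9375p_{Go} = 18, so p_{Go} = 19.2.
Then p_{Hop} = 14 + 0.25·19.2 = 18.8.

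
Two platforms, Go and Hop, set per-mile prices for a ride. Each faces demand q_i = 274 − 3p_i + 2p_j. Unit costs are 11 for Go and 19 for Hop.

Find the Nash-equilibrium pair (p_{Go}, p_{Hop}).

Go's profit: π = (p_{Go} − 11)(274 − 3p_{Go} + 2p_{Hop}).
∂π/∂p_{Go} = 307 − 6p_{Go} + 2p_{Hop} = 0 ⇒ p_{Go} = 307/6 + (1/3)p_{Hop}.
Similarly p_{Hop} = 331/6 + (1/3)p_{Go}.
Plugging p_{Hop} into Go's best response: p_{Go} = 307/6 + (1/3)(331/6 + (1/3)p_{Go}) ⇒ (8/9)p_{Go} = 626/9, so p_{Go} = 78.25.
Then p_{Hop} = 331/6 + (1/3)·78.25 = 81.25.

78.25, 81.25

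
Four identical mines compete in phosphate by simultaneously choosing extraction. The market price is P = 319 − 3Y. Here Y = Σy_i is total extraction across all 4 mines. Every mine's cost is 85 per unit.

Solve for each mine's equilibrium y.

15.6

A representative mine's profit is π_i = y_i(319 − 3Y) − 85y_i, with Y = y_i + Σ_{j≠i} y_j.
First-order condition: 234 − 6y_i − 3Σ_{j≠i} y_j = 0.
With identical mines, set every y_j = y: then 234 − 6y − 9y = 0, i.e. y = 234/15 = 15.6.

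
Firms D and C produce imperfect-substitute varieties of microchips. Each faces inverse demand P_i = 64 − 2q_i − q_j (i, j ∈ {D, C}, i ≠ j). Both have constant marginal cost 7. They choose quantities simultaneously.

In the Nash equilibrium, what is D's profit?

Firm D's profit: π = q_D(64 − 2q_D − q_C) − 7q_D.
∂π/∂q_D = 57 − 4q_D − q_C = 0 ⇒ q_D = 14.25 − 0.25q_C.
Setting q_D = q_C in the reaction function: q_D = 14.25 − 0.25q_D, so q_D = 14.25 / 1.25 = 11.4.
P_D = 64 − 2·11.4 − 11.4 = 29.8.
Profit = (29.8 − 7)·11.4 = 259.92.

259.92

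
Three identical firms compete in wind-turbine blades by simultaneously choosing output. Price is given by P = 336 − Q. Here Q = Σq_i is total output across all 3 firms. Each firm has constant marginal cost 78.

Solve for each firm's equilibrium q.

64.5

A representative firm's profit is π_i = q_i(336 − Q) − 78q_i, with Q = q_i + Σ_{j≠i} q_j.
First-order condition: 258 − 2q_i − Σ_{j≠i} q_j = 0.
In a symmetric equilibrium every firm chooses the same q, so Σ_{j≠i} q_j = 2q. The condition becomes 258 − 4q = 0, giving q = 258/4 = 64.5.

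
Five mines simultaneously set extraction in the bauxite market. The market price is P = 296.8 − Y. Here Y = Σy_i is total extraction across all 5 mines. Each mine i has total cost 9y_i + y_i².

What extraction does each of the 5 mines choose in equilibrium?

A representative mine's profit is π_i = y_i(296.8 − Y) − 9y_i − y_i², with Y = y_i + Σ_{j≠i} y_j.
First-order condition: 287.8 − 4y_i − Σ_{j≠i} y_j = 0.
In a symmetric equilibrium every mine chooses the same y, so Σ_{j≠i} y_j = 4y. The condition becomes 287.8 − 8y = 0, giving y = 287.8/8 = 35.975.

35.975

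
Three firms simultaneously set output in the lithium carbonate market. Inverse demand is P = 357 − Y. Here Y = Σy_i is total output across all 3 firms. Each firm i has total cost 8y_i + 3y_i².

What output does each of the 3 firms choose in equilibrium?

34.9

A representative firm's profit is π_i = y_i(357 − Y) − 8y_i − 3y_i², with Y = y_i + Σ_{j≠i} y_j.
First-order condition: 349 − 8y_i − Σ_{j≠i} y_j = 0.
With identical firms, set every y_j = y: then 349 − 8y − 2y = 0, i.e. y = 349/10 = 34.9.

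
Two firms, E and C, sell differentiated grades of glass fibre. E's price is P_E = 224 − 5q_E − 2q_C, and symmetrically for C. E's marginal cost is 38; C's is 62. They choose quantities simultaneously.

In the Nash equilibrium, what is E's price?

118

Firm E's profit: π = q_E(224 − 5q_E − 2q_C) − 38q_E.
∂π/∂q_E = 186 − 10q_E − 2q_C = 0 ⇒ q_E = 18.6 − 0.2q_C.
Similarly q_C = 16.2 − 0.2q_E.
Solving the two reaction functions simultaneously: (1 − (−0.2)(−0.2))q_E = 18.6 − 0.2·16.2, so 0.96q_E = 15.36 and q_E = 16.
Then q_C = 16.2 − 0.2·16 = 13.
P_E = 224 − 5·16 − 2·13 = 118.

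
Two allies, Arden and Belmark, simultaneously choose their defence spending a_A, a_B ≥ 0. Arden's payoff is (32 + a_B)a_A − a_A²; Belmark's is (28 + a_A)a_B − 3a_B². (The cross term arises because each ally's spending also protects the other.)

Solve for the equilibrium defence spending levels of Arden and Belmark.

Expanding Arden's payoff: 32a_A + a_Ba_A − a_A².
∂π/∂a_A = 32 + a_B − 2a_A = 0, so a_A = 16 + 0.5a_B.
Likewise for Belmark: a_B = 14/3 + (1/6)a_A.
Solving the two reaction functions simultaneously: (1 − (0.5)(1/6))a_A = 16 + 0.5·(14/3), so (11/12)a_A = 55/3 and a_A = 20.
Then a_B = 14/3 + (1/6)·20 = 8.

20, 8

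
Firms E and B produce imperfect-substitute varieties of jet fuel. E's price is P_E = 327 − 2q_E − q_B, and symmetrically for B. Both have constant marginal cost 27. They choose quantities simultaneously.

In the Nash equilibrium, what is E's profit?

7200

Firm E's profit: π = q_E(327 − 2q_E − q_B) − 27q_E.
∂π/∂q_E = 300 − 4q_E − q_B = 0 ⇒ q_E = 75 − 0.25q_B.
Setting q_E = q_B in the reaction function: q_E = 75 − 0.25q_E, so q_E = 75 / 1.25 = 60.
P_E = 327 − 2·60 − 60 = 147.
Profit = (147 − 27)·60 = 7200.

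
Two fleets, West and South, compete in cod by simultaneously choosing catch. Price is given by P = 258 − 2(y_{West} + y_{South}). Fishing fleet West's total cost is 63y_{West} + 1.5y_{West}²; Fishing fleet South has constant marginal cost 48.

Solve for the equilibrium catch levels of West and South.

15, 45

Fishing fleet West's profit: π = y_{West}(258 − 2(y_{West} + y_{South})) − 63y_{West} − 1.5y_{West}².
∂π/∂y_{West} = 195 − 7y_{West} − 2y_{South} = 0, so y_{West} = 195/7 − (2/7)y_{South}.
For South: ∂π/∂y_{South} = 210 − 4y_{South} − 2y_{West} = 0 ⇒ y_{South} = 52.5 − 0.5y_{West}.
Plugging y_{South} into West's best response: y_{West} = 195/7 − (2/7)(52.5 − 0.5y_{West}) ⇒ (6/7)y_{West} = 90/7, so y_{West} = 15.
Then y_{South} = 52.5 − 0.5·15 = 45.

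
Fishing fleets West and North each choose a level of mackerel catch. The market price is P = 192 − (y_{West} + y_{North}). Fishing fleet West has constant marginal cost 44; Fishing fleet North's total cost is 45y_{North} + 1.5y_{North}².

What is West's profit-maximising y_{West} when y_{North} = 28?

60

Fishing fleet West's profit: π = y_{West}(192 − (y_{West} + y_{North})) − 44y_{West}.
∂π/∂y_{West} = 148 − 2y_{West} − y_{North} = 0, so y_{West} = 74 − 0.5y_{North}.
At y_{North} = 28: y_{West} = 74 − 0.5·28 = 60.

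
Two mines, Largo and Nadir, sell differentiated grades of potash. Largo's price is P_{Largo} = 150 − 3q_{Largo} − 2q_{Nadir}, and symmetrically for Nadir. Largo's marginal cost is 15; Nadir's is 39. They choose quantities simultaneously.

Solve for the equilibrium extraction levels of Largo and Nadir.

Mine Largo's profit: π = q_{Largo}(150 − 3q_{Largo} − 2q_{Nadir}) − 15q_{Largo}.
∂π/∂q_{Largo} = 135 − 6q_{Largo} − 2q_{Nadir} = 0 ⇒ q_{Largo} = 22.5 − (1/3)q_{Nadir}.
Similarly q_{Nadir} = 18.5 − (1/3)q_{Largo}.
Substituting the second reaction function into the first: q_{Largo} = 22.5 − (1/3)(18.5 − (1/3)q_{Largo}), which gives (8/9)q_{Largo} = 49/3 ⇒ q_{Largo} = 18.375.
Then q_{Nadir} = 18.5 − (1/3)·18.375 = 12.375.

18.375, 12.375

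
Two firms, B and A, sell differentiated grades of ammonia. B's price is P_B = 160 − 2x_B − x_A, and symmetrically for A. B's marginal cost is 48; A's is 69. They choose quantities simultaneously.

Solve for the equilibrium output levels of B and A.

23.8, 16.8

Firm B's profit: π = x_B(160 − 2x_B − x_A) − 48x_B.
∂π/∂x_B = 112 − 4x_B − x_A = 0 ⇒ x_B = 28 − 0.25x_A.
Similarly x_A = 22.75 − 0.25x_B.
Plugging x_A into B's best response: x_B = 28 − 0.25(22.75 − 0.25x_B) ⇒ 0.9375x_B = 22.3125, so x_B = 23.8.
Then x_A = 22.75 − 0.25·23.8 = 16.8.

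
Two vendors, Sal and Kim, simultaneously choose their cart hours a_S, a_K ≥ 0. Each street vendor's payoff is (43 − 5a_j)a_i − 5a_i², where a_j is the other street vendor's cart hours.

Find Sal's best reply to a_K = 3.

Sal's payoff is (43 − 5a_K)a_S − 5a_S².
∂π/∂a_S = 43 − 5a_K − 10a_S = 0, so a_S = 4.3 − 0.5a_K.
At a_K = 3: a_S = 4.3 − 0.5·3 = 2.8.

2.8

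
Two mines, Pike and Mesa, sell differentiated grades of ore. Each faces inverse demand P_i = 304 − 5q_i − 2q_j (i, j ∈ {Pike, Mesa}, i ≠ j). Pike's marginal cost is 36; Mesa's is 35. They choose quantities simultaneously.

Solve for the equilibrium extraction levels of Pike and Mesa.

Mine Pike's profit: π = q_{Pike}(304 − 5q_{Pike} − 2q_{Mesa}) − 36q_{Pike}.
∂π/∂q_{Pike} = 268 − 10q_{Pike} − 2q_{Mesa} = 0 ⇒ q_{Pike} = 26.8 − 0.2q_{Mesa}.
Similarly q_{Mesa} = 26.9 − 0.2q_{Pike}.
Solving the two reaction functions simultaneously: (1 − (−0.2)(−0.2))q_{Pike} = 26.8 − 0.2·26.9, so 0.96q_{Pike} = 21.42 and q_{Pike} = 22.3125.
Then q_{Mesa} = 26.9 − 0.2·22.3125 = 22.4375.

22.3125, 22.4375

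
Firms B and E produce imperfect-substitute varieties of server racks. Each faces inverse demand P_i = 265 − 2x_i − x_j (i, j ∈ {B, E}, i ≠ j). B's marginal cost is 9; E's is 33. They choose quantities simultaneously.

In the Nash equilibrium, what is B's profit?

5575.68

Firm B's profit: π = x_B(265 − 2x_B − x_E) − 9x_B.
∂π/∂x_B = 256 − 4x_B − x_E = 0 ⇒ x_B = 64 − 0.25x_E.
Similarly x_E = 58 − 0.25x_B.
Plugging x_E into B's best response: x_B = 64 − 0.25(58 − 0.25x_B) ⇒ 0.9375x_B = 49.5, so x_B = 52.8.
Then x_E = 58 − 0.25·52.8 = 44.8.
P_B = 265 − 2·52.8 − 44.8 = 114.6.
Profit = (114.6 − 9)·52.8 = 5575.68.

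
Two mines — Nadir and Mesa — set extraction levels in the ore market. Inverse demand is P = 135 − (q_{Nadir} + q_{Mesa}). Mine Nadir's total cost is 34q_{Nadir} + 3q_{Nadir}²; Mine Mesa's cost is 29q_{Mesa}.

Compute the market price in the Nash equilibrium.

Mine Nadir's profit: π = q_{Nadir}(135 − (q_{Nadir} + q_{Mesa})) − 34q_{Nadir} − 3q_{Nadir}².
∂π/∂q_{Nadir} = 101 − 8q_{Nadir} − q_{Mesa} = 0, so q_{Nadir} = 12.625 − 0.125q_{Mesa}.
For Mesa: ∂π/∂q_{Mesa} = 106 − 2q_{Mesa} − q_{Nadir} = 0 ⇒ q_{Mesa} = 53 − 0.5q_{Nadir}.
Substituting the second reaction function into the first: q_{Nadir} = 12.625 − 0.125(53 − 0.5q_{Nadir}), which gives 0.9375q_{Nadir} = 6 ⇒ q_{Nadir} = 6.4.
Then q_{Mesa} = 53 − 0.5·6.4 = 49.8.
Equilibrium price: P = 135 − 56.2 = 78.8.

78.8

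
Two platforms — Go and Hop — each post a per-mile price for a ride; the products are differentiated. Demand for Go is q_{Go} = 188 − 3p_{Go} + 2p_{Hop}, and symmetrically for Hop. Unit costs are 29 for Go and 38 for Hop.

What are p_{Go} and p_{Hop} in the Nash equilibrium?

70.4375, 73.8125

Go's profit: π = (p_{Go} − 29)(188 − 3p_{Go} + 2p_{Hop}).
∂π/∂p_{Go} = 275 − 6p_{Go} + 2p_{Hop} = 0 ⇒ p_{Go} = 275/6 + (1/3)p_{Hop}.
Similarly p_{Hop} = 151/3 + (1/3)p_{Go}.
Substituting the second reaction function into the first: p_{Go} = 275/6 + (1/3)(151/3 + (1/3)p_{Go}), which gives (8/9)p_{Go} = 1127/18 ⇒ p_{Go} = 70.4375.
Then p_{Hop} = 151/3 + (1/3)·70.4375 = 73.8125.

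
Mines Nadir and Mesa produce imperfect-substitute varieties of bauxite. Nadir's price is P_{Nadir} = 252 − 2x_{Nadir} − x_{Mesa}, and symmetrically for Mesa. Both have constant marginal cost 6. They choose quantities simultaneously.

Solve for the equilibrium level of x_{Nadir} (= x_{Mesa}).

Mine Nadir's profit: π = x_{Nadir}(252 − 2x_{Nadir} − x_{Mesa}) − 6x_{Nadir}.
∂π/∂x_{Nadir} = 246 − 4x_{Nadir} − x_{Mesa} = 0 ⇒ x_{Nadir} = 61.5 − 0.25x_{Mesa}.
The game is symmetric, so in equilibrium x_{Mesa} = x_{Nadir}: the reaction function gives 1.25x_{Nadir} = 61.5, hence x_{Nadir} = 49.2.

49.2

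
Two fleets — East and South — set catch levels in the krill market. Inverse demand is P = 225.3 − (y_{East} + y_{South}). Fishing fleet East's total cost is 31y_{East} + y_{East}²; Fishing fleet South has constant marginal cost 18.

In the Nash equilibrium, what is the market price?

Fishing fleet East's profit: π = y_{East}(225.3 − (y_{East} + y_{South})) − 31y_{East} − y_{East}².
∂π/∂y_{East} = 194.3 − 4y_{East} − y_{South} = 0, so y_{East} = 48.575 − 0.25y_{South}.
For South: ∂π/∂y_{South} = 207.3 − 2y_{South} − y_{East} = 0 ⇒ y_{South} = 103.65 − 0.5y_{East}.
Substituting the second reaction function into the first: y_{East} = 48.575 − 0.25(103.65 − 0.5y_{East}), which gives 0.875y_{East} = 22.6625 ⇒ y_{East} = 25.9.
Then y_{South} = 103.65 − 0.5·25.9 = 90.7.
Equilibrium price: P = 225.3 − 116.6 = 108.7.

108.7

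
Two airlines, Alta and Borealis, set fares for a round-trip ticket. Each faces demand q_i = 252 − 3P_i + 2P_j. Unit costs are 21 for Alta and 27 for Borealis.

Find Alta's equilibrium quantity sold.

Alta's profit: π = (P_{Alta} − 21)(252 − 3P_{Alta} + 2P_{Borealis}).
∂π/∂P_{Alta} = 315 − 6P_{Alta} + 2P_{Borealis} = 0 ⇒ P_{Alta} = 52.5 + (1/3)P_{Borealis}.
Similarly P_{Borealis} = 55.5 + (1/3)P_{Alta}.
Plugging P_{Borealis} into Alta's best response: P_{Alta} = 52.5 + (1/3)(55.5 + (1/3)P_{Alta}) ⇒ (8/9)P_{Alta} = 71, so P_{Alta} = 79.875.
Then P_{Borealis} = 55.5 + (1/3)·79.875 = 82.125.
q_{Alta} = 252 − 3·79.875 + 2·82.125 = 176.625.

176.625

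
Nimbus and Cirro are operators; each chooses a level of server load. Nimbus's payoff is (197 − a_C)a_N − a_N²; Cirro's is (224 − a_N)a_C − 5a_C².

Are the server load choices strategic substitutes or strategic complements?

Expanding Nimbus's payoff: 197a_N − a_Ca_N − a_N².
∂π/∂a_N = 197 − a_C − 2a_N = 0, so a_N = 98.5 − 0.5a_C.
The best-response slope da_N/da_C = −0.5 < 0: the reaction function is downward-sloping, so the choices are strategic substitutes.

strategic substitutes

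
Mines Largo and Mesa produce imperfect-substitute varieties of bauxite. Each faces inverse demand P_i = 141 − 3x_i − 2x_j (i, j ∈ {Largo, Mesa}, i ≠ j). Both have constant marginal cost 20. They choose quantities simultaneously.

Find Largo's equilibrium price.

Mine Largo's profit: π = x_{Largo}(141 − 3x_{Largo} − 2x_{Mesa}) − 20x_{Largo}.
∂π/∂x_{Largo} = 121 − 6x_{Largo} − 2x_{Mesa} = 0 ⇒ x_{Largo} = 121/6 − (1/3)x_{Mesa}.
Setting x_{Largo} = x_{Mesa} in the reaction function: x_{Largo} = 121/6 − (1/3)x_{Largo}, so x_{Largo} = (121/6) / (4/3) = 15.125.
P_{Largo} = 141 − 3·15.125 − 2·15.125 = 65.375.

65.375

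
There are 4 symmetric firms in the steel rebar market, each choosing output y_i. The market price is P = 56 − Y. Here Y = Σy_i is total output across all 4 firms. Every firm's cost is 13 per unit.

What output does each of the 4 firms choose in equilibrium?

8.6

A representative firm's profit is π_i = y_i(56 − Y) − 13y_i, with Y = y_i + Σ_{j≠i} y_j.
First-order condition: 43 − 2y_i − Σ_{j≠i} y_j = 0.
With identical firms, set every y_j = y: then 43 − 2y − 3y = 0, i.e. y = 43/5 = 8.6.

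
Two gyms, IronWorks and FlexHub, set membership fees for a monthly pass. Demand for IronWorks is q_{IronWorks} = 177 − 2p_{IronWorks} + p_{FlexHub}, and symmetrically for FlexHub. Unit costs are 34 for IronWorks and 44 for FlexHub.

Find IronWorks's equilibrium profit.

4802

IronWorks's profit: π = (p_{IronWorks} − 34)(177 − 2p_{IronWorks} + p_{FlexHub}).
∂π/∂p_{IronWorks} = 245 − 4p_{IronWorks} + p_{FlexHub} = 0 ⇒ p_{IronWorks} = 61.25 + 0.25p_{FlexHub}.
Similarly p_{FlexHub} = 66.25 + 0.25p_{IronWorks}.
Substituting the second reaction function into the first: p_{IronWorks} = 61.25 + 0.25(66.25 + 0.25p_{IronWorks}), which gives 0.9375p_{IronWorks} = 77.8125 ⇒ p_{IronWorks} = 83.
Then p_{FlexHub} = 66.25 + 0.25·83 = 87.
q_{IronWorks} = 177 − 2·83 + 87 = 98.
Profit = (83 − 34)·98 = 4802.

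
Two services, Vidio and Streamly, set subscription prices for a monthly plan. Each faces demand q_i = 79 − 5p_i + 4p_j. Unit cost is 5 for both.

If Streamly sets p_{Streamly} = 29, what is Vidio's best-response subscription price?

22

Vidio's profit: π = (p_{Vidio} − 5)(79 − 5p_{Vidio} + 4p_{Streamly}).
∂π/∂p_{Vidio} = 104 − 10p_{Vidio} + 4p_{Streamly} = 0 ⇒ p_{Vidio} = 10.4 + 0.4p_{Streamly}.
At p_{Streamly} = 29: p_{Vidio} = 10.4 + 0.4·29 = 22.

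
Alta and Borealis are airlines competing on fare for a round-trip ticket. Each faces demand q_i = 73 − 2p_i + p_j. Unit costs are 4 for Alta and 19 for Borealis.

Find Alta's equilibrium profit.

Alta's profit: π = (p_{Alta} − 4)(73 − 2p_{Alta} + p_{Borealis}).
∂π/∂p_{Alta} = 81 − 4p_{Alta} + p_{Borealis} = 0 ⇒ p_{Alta} = 20.25 + 0.25p_{Borealis}.
Similarly p_{Borealis} = 27.75 + 0.25p_{Alta}.
Solving the two reaction functions simultaneously: (1 − (0.25)(0.25))p_{Alta} = 20.25 + 0.25·27.75, so 0.9375p_{Alta} = 27.1875 and p_{Alta} = 29.
Then p_{Borealis} = 27.75 + 0.25·29 = 35.
q_{Alta} = 73 − 2·29 + 35 = 50.
Profit = (29 − 4)·50 = 1250.

1250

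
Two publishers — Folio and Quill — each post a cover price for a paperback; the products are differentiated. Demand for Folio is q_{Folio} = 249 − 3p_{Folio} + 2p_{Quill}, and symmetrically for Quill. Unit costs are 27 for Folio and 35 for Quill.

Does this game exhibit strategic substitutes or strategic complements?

Folio's profit: π = (p_{Folio} − 27)(249 − 3p_{Folio} + 2p_{Quill}).
∂π/∂p_{Folio} = 330 − 6p_{Folio} + 2p_{Quill} = 0 ⇒ p_{Folio} = 55 + (1/3)p_{Quill}.
The best-response slope dp_{Folio}/dp_{Quill} = 1/3 > 0: the reaction function is upward-sloping, so the choices are strategic complements.

strategic complements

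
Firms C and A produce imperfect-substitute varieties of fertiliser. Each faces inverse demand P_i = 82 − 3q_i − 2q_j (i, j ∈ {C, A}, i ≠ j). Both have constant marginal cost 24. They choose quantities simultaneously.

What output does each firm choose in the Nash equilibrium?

Firm C's profit: π = q_C(82 − 3q_C − 2q_A) − 24q_C.
∂π/∂q_C = 58 − 6q_C − 2q_A = 0 ⇒ q_C = 29/3 − (1/3)q_A.
By symmetry q_A = q_C; substituting into the reaction function, (4/3)q_C = 29/3 and q_C = 7.25.

7.25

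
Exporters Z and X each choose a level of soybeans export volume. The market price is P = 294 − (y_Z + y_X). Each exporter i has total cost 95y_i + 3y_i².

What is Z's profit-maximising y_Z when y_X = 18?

Exporter Z's profit: π = y_Z(294 − (y_Z + y_X)) − 95y_Z − 3y_Z².
∂π/∂y_Z = 199 − 8y_Z − y_X = 0, so y_Z = 24.875 − 0.125y_X.
At y_X = 18: y_Z = 24.875 − 0.125·18 = 22.625.

22.625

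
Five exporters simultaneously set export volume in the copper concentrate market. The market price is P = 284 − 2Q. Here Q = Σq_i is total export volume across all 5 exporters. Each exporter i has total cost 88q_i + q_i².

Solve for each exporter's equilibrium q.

14

A representative exporter's profit is π_i = q_i(284 − 2Q) − 88q_i − q_i², with Q = q_i + Σ_{j≠i} q_j.
First-order condition: 196 − 6q_i − 2Σ_{j≠i} q_j = 0.
With identical exporters, set every q_j = q: then 196 − 6q − 8q = 0, i.e. q = 196/14 = 14.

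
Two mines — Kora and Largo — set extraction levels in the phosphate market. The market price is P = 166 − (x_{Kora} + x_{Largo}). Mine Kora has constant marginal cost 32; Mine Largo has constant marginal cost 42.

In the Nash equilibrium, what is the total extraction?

Mine Kora's profit: π = x_{Kora}(166 − (x_{Kora} + x_{Largo})) − 32x_{Kora}.
∂π/∂x_{Kora} = 134 − 2x_{Kora} − x_{Largo} = 0, so x_{Kora} = 67 − 0.5x_{Largo}.
By the same steps for Largo: x_{Largo} = 62 − 0.5x_{Kora}.
Solving the two reaction functions simultaneously: (1 − (−0.5)(−0.5))x_{Kora} = 67 − 0.5·62, so 0.75x_{Kora} = 36 and x_{Kora} = 48.
Then x_{Largo} = 62 − 0.5·48 = 38.
Total extraction: 48 + 38 = 86.

86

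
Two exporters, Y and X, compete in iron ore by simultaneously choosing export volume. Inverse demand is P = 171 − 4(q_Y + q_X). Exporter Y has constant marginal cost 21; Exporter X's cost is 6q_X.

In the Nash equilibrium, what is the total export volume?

Exporter Y's profit: π = q_Y(171 − 4(q_Y + q_X)) − 21q_Y.
∂π/∂q_Y = 150 − 8q_Y − 4q_X = 0, so q_Y = 18.75 − 0.5q_X.
By the same steps for X: q_X = 20.625 − 0.5q_Y.
Substituting the second reaction function into the first: q_Y = 18.75 − 0.5(20.625 − 0.5q_Y), which gives 0.75q_Y = 8.4375 ⇒ q_Y = 11.25.
Then q_X = 20.625 − 0.5·11.25 = 15.
Total export volume: 11.25 + 15 = 26.25.

26.25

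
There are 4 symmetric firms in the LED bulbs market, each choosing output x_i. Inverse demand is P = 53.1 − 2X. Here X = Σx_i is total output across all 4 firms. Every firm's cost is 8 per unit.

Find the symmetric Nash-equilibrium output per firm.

4.51

A representative firm's profit is π_i = x_i(53.1 − 2X) − 8x_i, with X = x_i + Σ_{j≠i} x_j.
First-order condition: 45.1 − 4x_i − 2Σ_{j≠i} x_j = 0.
Imposing symmetry (x_j = x for all j) turns Σ_{j≠i} x_j into 3x, so 45.1 = 10x and x = 4.51.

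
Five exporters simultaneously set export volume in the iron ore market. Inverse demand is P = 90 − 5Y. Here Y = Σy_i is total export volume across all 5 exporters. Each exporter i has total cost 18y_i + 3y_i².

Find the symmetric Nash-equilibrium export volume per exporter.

2

A representative exporter's profit is π_i = y_i(90 − 5Y) − 18y_i − 3y_i², with Y = y_i + Σ_{j≠i} y_j.
First-order condition: 72 − 16y_i − 5Σ_{j≠i} y_j = 0.
Imposing symmetry (y_j = y for all j) turns Σ_{j≠i} y_j into 4y, so 72 = 36y and y = 2.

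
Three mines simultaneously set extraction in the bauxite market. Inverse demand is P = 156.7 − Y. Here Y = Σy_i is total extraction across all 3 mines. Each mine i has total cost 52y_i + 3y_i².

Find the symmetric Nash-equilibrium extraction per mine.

A representative mine's profit is π_i = y_i(156.7 − Y) − 52y_i − 3y_i², with Y = y_i + Σ_{j≠i} y_j.
First-order condition: 104.7 − 8y_i − Σ_{j≠i} y_j = 0.
Imposing symmetry (y_j = y for all j) turns Σ_{j≠i} y_j into 2y, so 104.7 = 10y and y = 10.47.

10.47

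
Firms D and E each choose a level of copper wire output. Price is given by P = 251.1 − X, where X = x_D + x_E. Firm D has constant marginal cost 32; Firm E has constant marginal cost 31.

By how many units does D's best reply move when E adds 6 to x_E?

Firm D's profit: π = x_D(251.1 − (x_D + x_E)) − 32x_D.
∂π/∂x_D = 219.1 − 2x_D − x_E = 0, so x_D = 109.55 − 0.5x_E.
The reaction-function slope is −0.5, so a 6-unit rise in x_E moves x_D by −0.5 × 6 = −3. D's best response falls — the actions are strategic substitutes.

-3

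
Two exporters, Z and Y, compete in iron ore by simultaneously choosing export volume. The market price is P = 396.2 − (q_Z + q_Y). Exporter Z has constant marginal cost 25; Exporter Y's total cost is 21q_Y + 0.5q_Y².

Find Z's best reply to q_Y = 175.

98.1

Exporter Z's profit: π = q_Z(396.2 − (q_Z + q_Y)) − 25q_Z.
∂π/∂q_Z = 371.2 − 2q_Z − q_Y = 0, so q_Z = 185.6 − 0.5q_Y.
At q_Y = 175: q_Z = 185.6 − 0.5·175 = 98.1.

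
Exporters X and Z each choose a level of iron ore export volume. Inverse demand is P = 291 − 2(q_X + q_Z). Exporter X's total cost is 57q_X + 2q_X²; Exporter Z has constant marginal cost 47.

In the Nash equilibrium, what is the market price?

153

Exporter X's profit: π = q_X(291 − 2(q_X + q_Z)) − 57q_X − 2q_X².
∂π/∂q_X = 234 − 8q_X − 2q_Z = 0, so q_X = 29.25 − 0.25q_Z.
For Z: ∂π/∂q_Z = 244 − 4q_Z − 2q_X = 0 ⇒ q_Z = 61 − 0.5q_X.
Solving the two reaction functions simultaneously: (1 − (−0.25)(−0.5))q_X = 29.25 − 0.25·61, so 0.875q_X = 14 and q_X = 16.
Then q_Z = 61 − 0.5·16 = 53.
Equilibrium price: P = 291 − 2·69 = 153.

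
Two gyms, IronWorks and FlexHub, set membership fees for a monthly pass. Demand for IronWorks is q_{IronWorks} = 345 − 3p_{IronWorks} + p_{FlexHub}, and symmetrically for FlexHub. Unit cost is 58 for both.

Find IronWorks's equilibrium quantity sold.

137.4

IronWorks's profit: π = (p_{IronWorks} − 58)(345 − 3p_{IronWorks} + p_{FlexHub}).
∂π/∂p_{IronWorks} = 519 − 6p_{IronWorks} + p_{FlexHub} = 0 ⇒ p_{IronWorks} = 86.5 + (1/6)p_{FlexHub}.
The game is symmetric, so in equilibrium p_{FlexHub} = p_{IronWorks}: the reaction function gives (5/6)p_{IronWorks} = 86.5, hence p_{IronWorks} = 103.8.
q_{IronWorks} = 345 − 3·103.8 + 103.8 = 137.4.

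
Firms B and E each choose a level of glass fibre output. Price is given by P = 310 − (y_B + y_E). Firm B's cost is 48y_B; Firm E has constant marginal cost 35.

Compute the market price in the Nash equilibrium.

Firm B's profit: π = y_B(310 − (y_B + y_E)) − 48y_B.
∂π/∂y_B = 262 − 2y_B − y_E = 0, so y_B = 131 − 0.5y_E.
By the same steps for E: y_E = 137.5 − 0.5y_B.
Plugging y_E into B's best response: y_B = 131 − 0.5(137.5 − 0.5y_B) ⇒ 0.75y_B = 62.25, so y_B = 83.
Then y_E = 137.5 − 0.5·83 = 96.
Equilibrium price: P = 310 − 179 = 131.

131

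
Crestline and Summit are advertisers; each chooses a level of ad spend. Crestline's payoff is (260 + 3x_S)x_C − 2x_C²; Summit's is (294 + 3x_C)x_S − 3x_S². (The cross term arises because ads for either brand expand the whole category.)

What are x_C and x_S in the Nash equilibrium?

162.8, 130.4

Expanding Crestline's payoff: 260x_C + 3x_Sx_C − 2x_C².
∂π/∂x_C = 260 + 3x_S − 4x_C = 0, so x_C = 65 + 0.75x_S.
Likewise for Summit: x_S = 49 + 0.5x_C.
Substituting the second reaction function into the first: x_C = 65 + 0.75(49 + 0.5x_C), which gives 0.625x_C = 101.75 ⇒ x_C = 162.8.
Then x_S = 49 + 0.5·162.8 = 130.4.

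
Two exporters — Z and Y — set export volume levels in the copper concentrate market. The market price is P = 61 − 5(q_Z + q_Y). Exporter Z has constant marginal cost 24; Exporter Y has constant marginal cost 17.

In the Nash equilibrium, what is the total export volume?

Exporter Z's profit: π = q_Z(61 − 5(q_Z + q_Y)) − 24q_Z.
∂π/∂q_Z = 37 − 10q_Z − 5q_Y = 0, so q_Z = 3.7 − 0.5q_Y.
By the same steps for Y: q_Y = 4.4 − 0.5q_Z.
Plugging q_Y into Z's best response: q_Z = 3.7 − 0.5(4.4 − 0.5q_Z) ⇒ 0.75q_Z = 1.5, so q_Z = 2.
Then q_Y = 4.4 − 0.5·2 = 3.4.
Total export volume: 2 + 3.4 = 5.4.

5.4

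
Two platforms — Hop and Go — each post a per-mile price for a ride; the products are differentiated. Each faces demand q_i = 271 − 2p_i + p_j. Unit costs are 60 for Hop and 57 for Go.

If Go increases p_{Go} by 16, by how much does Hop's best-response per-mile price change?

4

Hop's profit: π = (p_{Hop} − 60)(271 − 2p_{Hop} + p_{Go}).
∂π/∂p_{Hop} = 391 − 4p_{Hop} + p_{Go} = 0 ⇒ p_{Hop} = 97.75 + 0.25p_{Go}.
The reaction-function slope is 0.25, so a 16-unit rise in p_{Go} moves p_{Hop} by 0.25 × 16 = 4. Hop's best response rises — the actions are strategic complements.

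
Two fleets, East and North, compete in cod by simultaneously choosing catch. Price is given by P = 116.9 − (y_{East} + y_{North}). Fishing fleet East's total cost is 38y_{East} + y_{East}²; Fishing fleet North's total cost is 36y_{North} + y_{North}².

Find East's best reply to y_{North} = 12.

Fishing fleet East's profit: π = y_{East}(116.9 − (y_{East} + y_{North})) − 38y_{East} − y_{East}².
∂π/∂y_{East} = 78.9 − 4y_{East} − y_{North} = 0, so y_{East} = 19.725 − 0.25y_{North}.
At y_{North} = 12: y_{East} = 19.725 − 0.25·12 = 16.725.

16.725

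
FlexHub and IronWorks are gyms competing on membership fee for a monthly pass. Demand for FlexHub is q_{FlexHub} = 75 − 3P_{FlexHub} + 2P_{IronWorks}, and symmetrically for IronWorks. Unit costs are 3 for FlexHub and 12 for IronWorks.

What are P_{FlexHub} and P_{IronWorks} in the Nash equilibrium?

22.6875, 26.0625

FlexHub's profit: π = (P_{FlexHub} − 3)(75 − 3P_{FlexHub} + 2P_{IronWorks}).
∂π/∂P_{FlexHub} = 84 − 6P_{FlexHub} + 2P_{IronWorks} = 0 ⇒ P_{FlexHub} = 14 + (1/3)P_{IronWorks}.
Similarly P_{IronWorks} = 18.5 + (1/3)P_{FlexHub}.
Plugging P_{IronWorks} into FlexHub's best response: P_{FlexHub} = 14 + (1/3)(18.5 + (1/3)P_{FlexHub}) ⇒ (8/9)P_{FlexHub} = 121/6, so P_{FlexHub} = 22.6875.
Then P_{IronWorks} = 18.5 + (1/3)·22.6875 = 26.0625.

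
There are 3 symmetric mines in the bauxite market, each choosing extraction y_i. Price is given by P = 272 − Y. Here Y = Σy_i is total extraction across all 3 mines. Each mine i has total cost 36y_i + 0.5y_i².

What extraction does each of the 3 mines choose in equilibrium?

47.2

A representative mine's profit is π_i = y_i(272 − Y) − 36y_i − 0.5y_i², with Y = y_i + Σ_{j≠i} y_j.
First-order condition: 236 − 3y_i − Σ_{j≠i} y_j = 0.
With identical mines, set every y_j = y: then 236 − 3y − 2y = 0, i.e. y = 236/5 = 47.2.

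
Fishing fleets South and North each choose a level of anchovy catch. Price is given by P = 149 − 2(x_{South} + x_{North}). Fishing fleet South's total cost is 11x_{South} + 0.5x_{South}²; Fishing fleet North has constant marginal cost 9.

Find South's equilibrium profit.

Fishing fleet South's profit: π = x_{South}(149 − 2(x_{South} + x_{North})) − 11x_{South} − 0.5x_{South}².
∂π/∂x_{South} = 138 − 5x_{South} − 2x_{North} = 0, so x_{South} = 27.6 − 0.4x_{North}.
For North: ∂π/∂x_{North} = 140 − 4x_{North} − 2x_{South} = 0 ⇒ x_{North} = 35 − 0.5x_{South}.
Plugging x_{North} into South's best response: x_{South} = 27.6 − 0.4(35 − 0.5x_{South}) ⇒ 0.8x_{South} = 13.6, so x_{South} = 17.
Then x_{North} = 35 − 0.5·17 = 26.5.
Price P = 149 − 2·43.5 = 62.
South's profit: (62 − 11)·17 − 0.5(17)² = 722.5.

722.5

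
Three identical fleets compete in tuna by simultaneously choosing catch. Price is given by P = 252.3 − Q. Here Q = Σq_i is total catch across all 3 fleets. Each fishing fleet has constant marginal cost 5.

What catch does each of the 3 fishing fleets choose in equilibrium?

61.825

A representative fishing fleet's profit is π_i = q_i(252.3 − Q) − 5q_i, with Q = q_i + Σ_{j≠i} q_j.
First-order condition: 247.3 − 2q_i − Σ_{j≠i} q_j = 0.
Imposing symmetry (q_j = q for all j) turns Σ_{j≠i} q_j into 2q, so 247.3 = 4q and q = 61.825.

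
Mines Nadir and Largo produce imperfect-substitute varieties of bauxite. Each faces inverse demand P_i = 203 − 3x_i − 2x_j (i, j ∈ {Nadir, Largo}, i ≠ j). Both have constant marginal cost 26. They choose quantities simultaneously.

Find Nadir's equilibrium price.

Mine Nadir's profit: π = x_{Nadir}(203 − 3x_{Nadir} − 2x_{Largo}) − 26x_{Nadir}.
∂π/∂x_{Nadir} = 177 − 6x_{Nadir} − 2x_{Largo} = 0 ⇒ x_{Nadir} = 29.5 − (1/3)x_{Largo}.
By symmetry x_{Largo} = x_{Nadir}; substituting into the reaction function, (4/3)x_{Nadir} = 29.5 and x_{Nadir} = 22.125.
P_{Nadir} = 203 − 3·22.125 − 2·22.125 = 92.375.

92.375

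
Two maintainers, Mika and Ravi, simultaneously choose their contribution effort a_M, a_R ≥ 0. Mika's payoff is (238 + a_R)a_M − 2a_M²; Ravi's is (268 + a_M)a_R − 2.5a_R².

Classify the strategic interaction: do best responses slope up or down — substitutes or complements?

Expanding Mika's payoff: 238a_M + a_Ra_M − 2a_M².
∂π/∂a_M = 238 + a_R − 4a_M = 0, so a_M = 59.5 + 0.25a_R.
The best-response slope da_M/da_R = 0.25 > 0: the reaction function is upward-sloping, so the choices are strategic complements.

strategic complements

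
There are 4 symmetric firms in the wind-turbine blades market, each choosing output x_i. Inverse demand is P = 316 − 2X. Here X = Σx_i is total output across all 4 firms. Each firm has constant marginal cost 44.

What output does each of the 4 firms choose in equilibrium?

27.2

A representative firm's profit is π_i = x_i(316 − 2X) − 44x_i, with X = x_i + Σ_{j≠i} x_j.
First-order condition: 272 − 4x_i − 2Σ_{j≠i} x_j = 0.
In a symmetric equilibrium every firm chooses the same x, so Σ_{j≠i} x_j = 3x. The condition becomes 272 − 10x = 0, giving x = 272/10 = 27.2.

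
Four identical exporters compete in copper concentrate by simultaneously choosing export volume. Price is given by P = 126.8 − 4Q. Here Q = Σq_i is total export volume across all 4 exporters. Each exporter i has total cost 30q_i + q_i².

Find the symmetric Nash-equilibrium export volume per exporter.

4.4

A representative exporter's profit is π_i = q_i(126.8 − 4Q) − 30q_i − q_i², with Q = q_i + Σ_{j≠i} q_j.
First-order condition: 96.8 − 10q_i − 4Σ_{j≠i} q_j = 0.
With identical exporters, set every q_j = q: then 96.8 − 10q − 12q = 0, i.e. q = 96.8/22 = 4.4.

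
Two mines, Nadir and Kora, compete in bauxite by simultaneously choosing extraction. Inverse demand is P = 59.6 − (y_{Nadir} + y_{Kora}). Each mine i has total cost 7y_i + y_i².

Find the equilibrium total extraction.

21.04

Mine Nadir's profit: π = y_{Nadir}(59.6 − (y_{Nadir} + y_{Kora})) − 7y_{Nadir} − y_{Nadir}².
∂π/∂y_{Nadir} = 52.6 − 4y_{Nadir} − y_{Kora} = 0, so y_{Nadir} = 13.15 − 0.25y_{Kora}.
Setting y_{Nadir} = y_{Kora} in the reaction function: y_{Nadir} = 13.15 − 0.25y_{Nadir}, so y_{Nadir} = 13.15 / 1.25 = 10.52.
Total extraction: 10.52 + 10.52 = 21.04.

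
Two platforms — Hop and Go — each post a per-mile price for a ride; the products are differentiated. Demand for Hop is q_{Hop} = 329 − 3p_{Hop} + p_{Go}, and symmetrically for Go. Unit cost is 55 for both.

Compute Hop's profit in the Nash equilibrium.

Hop's profit: π = (p_{Hop} − 55)(329 − 3p_{Hop} + p_{Go}).
∂π/∂p_{Hop} = 494 − 6p_{Hop} + p_{Go} = 0 ⇒ p_{Hop} = 247/3 + (1/6)p_{Go}.
Setting p_{Hop} = p_{Go} in the reaction function: p_{Hop} = 247/3 + (1/6)p_{Hop}, so p_{Hop} = (247/3) / (5/6) = 98.8.
q_{Hop} = 329 − 3·98.8 + 98.8 = 131.4.
Profit = (98.8 − 55)·131.4 = 5755.32.

5755.32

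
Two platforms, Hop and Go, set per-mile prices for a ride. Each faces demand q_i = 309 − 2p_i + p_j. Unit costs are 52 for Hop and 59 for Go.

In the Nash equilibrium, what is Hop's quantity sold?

Hop's profit: π = (p_{Hop} − 52)(309 − 2p_{Hop} + p_{Go}).
∂π/∂p_{Hop} = 413 − 4p_{Hop} + p_{Go} = 0 ⇒ p_{Hop} = 103.25 + 0.25p_{Go}.
Similarly p_{Go} = 106.75 + 0.25p_{Hop}.
Plugging p_{Go} into Hop's best response: p_{Hop} = 103.25 + 0.25(106.75 + 0.25p_{Hop}) ⇒ 0.9375p_{Hop} = 129.9375, so p_{Hop} = 138.6.
Then p_{Go} = 106.75 + 0.25·138.6 = 141.4.
q_{Hop} = 309 − 2·138.6 + 141.4 = 173.2.

173.2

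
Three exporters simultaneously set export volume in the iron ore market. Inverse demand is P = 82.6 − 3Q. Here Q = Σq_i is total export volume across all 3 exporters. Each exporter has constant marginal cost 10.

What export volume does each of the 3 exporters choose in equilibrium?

A representative exporter's profit is π_i = q_i(82.6 − 3Q) − 10q_i, with Q = q_i + Σ_{j≠i} q_j.
First-order condition: 72.6 − 6q_i − 3Σ_{j≠i} q_j = 0.
In a symmetric equilibrium every exporter chooses the same q, so Σ_{j≠i} q_j = 2q. The condition becomes 72.6 − 12q = 0, giving q = 72.6/12 = 6.05.

6.05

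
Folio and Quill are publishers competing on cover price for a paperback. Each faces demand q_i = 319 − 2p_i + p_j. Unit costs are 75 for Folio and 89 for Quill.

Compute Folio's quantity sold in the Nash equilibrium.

Folio's profit: π = (p_{Folio} − 75)(319 − 2p_{Folio} + p_{Quill}).
∂π/∂p_{Folio} = 469 − 4p_{Folio} + p_{Quill} = 0 ⇒ p_{Folio} = 117.25 + 0.25p_{Quill}.
Similarly p_{Quill} = 124.25 + 0.25p_{Folio}.
Plugging p_{Quill} into Folio's best response: p_{Folio} = 117.25 + 0.25(124.25 + 0.25p_{Folio}) ⇒ 0.9375p_{Folio} = 148.3125, so p_{Folio} = 158.2.
Then p_{Quill} = 124.25 + 0.25·158.2 = 163.8.
q_{Folio} = 319 − 2·158.2 + 163.8 = 166.4.

166.4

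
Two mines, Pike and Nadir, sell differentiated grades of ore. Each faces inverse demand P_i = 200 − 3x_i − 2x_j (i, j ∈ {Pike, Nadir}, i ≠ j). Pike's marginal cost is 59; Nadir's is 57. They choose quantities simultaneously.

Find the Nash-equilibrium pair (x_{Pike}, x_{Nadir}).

17.5, 18

Mine Pike's profit: π = x_{Pike}(200 − 3x_{Pike} − 2x_{Nadir}) − 59x_{Pike}.
∂π/∂x_{Pike} = 141 − 6x_{Pike} − 2x_{Nadir} = 0 ⇒ x_{Pike} = 23.5 − (1/3)x_{Nadir}.
Similarly x_{Nadir} = 143/6 − (1/3)x_{Pike}.
Substituting the second reaction function into the first: x_{Pike} = 23.5 − (1/3)(143/6 − (1/3)x_{Pike}), which gives (8/9)x_{Pike} = 140/9 ⇒ x_{Pike} = 17.5.
Then x_{Nadir} = 143/6 − (1/3)·17.5 = 18.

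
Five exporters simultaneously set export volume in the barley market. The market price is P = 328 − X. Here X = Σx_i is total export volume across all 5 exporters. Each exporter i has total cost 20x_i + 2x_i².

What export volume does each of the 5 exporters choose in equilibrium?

30.8

A representative exporter's profit is π_i = x_i(328 − X) − 20x_i − 2x_i², with X = x_i + Σ_{j≠i} x_j.
First-order condition: 308 − 6x_i − Σ_{j≠i} x_j = 0.
Imposing symmetry (x_j = x for all j) turns Σ_{j≠i} x_j into 4x, so 308 = 10x and x = 30.8.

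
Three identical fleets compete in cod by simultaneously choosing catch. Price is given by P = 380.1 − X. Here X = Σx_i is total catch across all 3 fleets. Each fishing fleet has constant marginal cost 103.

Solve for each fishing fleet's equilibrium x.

A representative fishing fleet's profit is π_i = x_i(380.1 − X) − 103x_i, with X = x_i + Σ_{j≠i} x_j.
First-order condition: 277.1 − 2x_i − Σ_{j≠i} x_j = 0.
Imposing symmetry (x_j = x for all j) turns Σ_{j≠i} x_j into 2x, so 277.1 = 4x and x = 69.275.

69.275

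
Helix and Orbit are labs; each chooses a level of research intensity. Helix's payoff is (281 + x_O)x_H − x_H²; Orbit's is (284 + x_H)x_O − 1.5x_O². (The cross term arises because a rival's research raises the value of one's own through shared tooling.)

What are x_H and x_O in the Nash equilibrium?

Expanding Helix's payoff: 281x_H + x_Ox_H − x_H².
∂π/∂x_H = 281 + x_O − 2x_H = 0, so x_H = 140.5 + 0.5x_O.
Likewise for Orbit: x_O = 284/3 + (1/3)x_H.
Solving the two reaction functions simultaneously: (1 − (0.5)(1/3))x_H = 140.5 + 0.5·(284/3), so (5/6)x_H = 1127/6 and x_H = 225.4.
Then x_O = 284/3 + (1/3)·225.4 = 169.8.

225.4, 169.8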